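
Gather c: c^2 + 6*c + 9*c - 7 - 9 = c^2 + 15*c - 16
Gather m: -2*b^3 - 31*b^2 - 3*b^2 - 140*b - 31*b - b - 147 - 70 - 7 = -2*b^3 - 34*b^2 - 172*b - 224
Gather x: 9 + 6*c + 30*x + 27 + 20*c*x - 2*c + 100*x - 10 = 4*c + x*(20*c + 130) + 26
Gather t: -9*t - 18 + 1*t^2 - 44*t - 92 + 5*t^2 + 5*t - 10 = 6*t^2 - 48*t - 120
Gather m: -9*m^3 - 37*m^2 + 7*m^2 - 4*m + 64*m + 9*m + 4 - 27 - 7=-9*m^3 - 30*m^2 + 69*m - 30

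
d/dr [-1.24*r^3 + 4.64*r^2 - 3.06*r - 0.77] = -3.72*r^2 + 9.28*r - 3.06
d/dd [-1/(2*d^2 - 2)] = d/(d^2 - 1)^2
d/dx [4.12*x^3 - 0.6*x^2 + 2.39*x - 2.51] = 12.36*x^2 - 1.2*x + 2.39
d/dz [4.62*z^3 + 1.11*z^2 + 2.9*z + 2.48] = 13.86*z^2 + 2.22*z + 2.9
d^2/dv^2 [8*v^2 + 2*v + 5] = 16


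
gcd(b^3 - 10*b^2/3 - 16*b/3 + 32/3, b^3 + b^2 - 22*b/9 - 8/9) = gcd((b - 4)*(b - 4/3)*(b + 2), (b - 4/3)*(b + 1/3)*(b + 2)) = b^2 + 2*b/3 - 8/3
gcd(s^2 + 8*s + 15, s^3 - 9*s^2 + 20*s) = 1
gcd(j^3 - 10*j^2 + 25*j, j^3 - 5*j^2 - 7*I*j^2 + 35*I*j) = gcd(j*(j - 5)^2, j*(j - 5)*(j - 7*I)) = j^2 - 5*j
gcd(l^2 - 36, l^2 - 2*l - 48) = l + 6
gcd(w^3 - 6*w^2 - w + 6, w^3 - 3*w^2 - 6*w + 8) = w - 1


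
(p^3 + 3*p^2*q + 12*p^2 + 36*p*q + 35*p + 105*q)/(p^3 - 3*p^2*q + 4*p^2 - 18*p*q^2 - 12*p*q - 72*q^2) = (p^2 + 12*p + 35)/(p^2 - 6*p*q + 4*p - 24*q)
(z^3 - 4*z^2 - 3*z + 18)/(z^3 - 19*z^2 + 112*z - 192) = (z^2 - z - 6)/(z^2 - 16*z + 64)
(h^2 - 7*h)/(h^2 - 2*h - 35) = h/(h + 5)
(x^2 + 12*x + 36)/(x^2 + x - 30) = (x + 6)/(x - 5)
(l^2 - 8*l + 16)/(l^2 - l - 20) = (-l^2 + 8*l - 16)/(-l^2 + l + 20)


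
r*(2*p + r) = 2*p*r + r^2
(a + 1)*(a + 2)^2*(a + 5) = a^4 + 10*a^3 + 33*a^2 + 44*a + 20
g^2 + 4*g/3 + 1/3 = (g + 1/3)*(g + 1)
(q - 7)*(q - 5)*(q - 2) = q^3 - 14*q^2 + 59*q - 70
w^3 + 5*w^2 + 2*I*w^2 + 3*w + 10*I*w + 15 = (w + 5)*(w - I)*(w + 3*I)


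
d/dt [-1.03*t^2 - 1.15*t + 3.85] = -2.06*t - 1.15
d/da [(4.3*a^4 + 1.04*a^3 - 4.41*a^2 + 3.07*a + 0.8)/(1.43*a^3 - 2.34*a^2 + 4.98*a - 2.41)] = (6.149*a^6 - 20.124*a^5 + 68.1147*a^4 - 39.8738*a^3 - 25.7292*a^2 + 25.0002*a - 11.3827)/(2.0449*a^6 - 6.6924*a^5 + 19.7184*a^4 - 30.199*a^3 + 36.0792*a^2 - 24.0036*a + 5.8081)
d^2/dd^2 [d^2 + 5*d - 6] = 2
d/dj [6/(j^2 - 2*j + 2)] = 12*(1 - j)/(j^2 - 2*j + 2)^2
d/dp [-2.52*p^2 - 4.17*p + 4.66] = -5.04*p - 4.17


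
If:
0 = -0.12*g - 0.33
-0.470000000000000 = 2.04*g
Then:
No Solution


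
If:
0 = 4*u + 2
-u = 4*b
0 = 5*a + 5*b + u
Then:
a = -1/40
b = 1/8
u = -1/2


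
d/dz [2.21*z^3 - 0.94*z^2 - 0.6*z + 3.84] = 6.63*z^2 - 1.88*z - 0.6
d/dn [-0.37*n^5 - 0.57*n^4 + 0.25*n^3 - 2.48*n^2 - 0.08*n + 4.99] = -1.85*n^4 - 2.28*n^3 + 0.75*n^2 - 4.96*n - 0.08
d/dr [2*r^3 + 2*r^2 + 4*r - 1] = 6*r^2 + 4*r + 4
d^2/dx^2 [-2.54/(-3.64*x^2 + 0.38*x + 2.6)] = (67.307968*x^2 - 7.026656*x - 2.54*(7.28*x - 0.38)*(14.56*x - 0.76) - 48.07712)/(-3.64*x^2 + 0.38*x + 2.6)^3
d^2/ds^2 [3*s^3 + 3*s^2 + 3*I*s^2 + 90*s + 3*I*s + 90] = 18*s + 6 + 6*I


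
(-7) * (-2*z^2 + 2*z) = 14*z^2 - 14*z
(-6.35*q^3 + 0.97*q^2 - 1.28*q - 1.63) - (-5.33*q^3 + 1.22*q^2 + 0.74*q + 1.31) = -1.02*q^3 - 0.25*q^2 - 2.02*q - 2.94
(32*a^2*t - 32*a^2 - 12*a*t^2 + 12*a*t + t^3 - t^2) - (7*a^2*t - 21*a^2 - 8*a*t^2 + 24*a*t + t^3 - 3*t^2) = 25*a^2*t - 11*a^2 - 4*a*t^2 - 12*a*t + 2*t^2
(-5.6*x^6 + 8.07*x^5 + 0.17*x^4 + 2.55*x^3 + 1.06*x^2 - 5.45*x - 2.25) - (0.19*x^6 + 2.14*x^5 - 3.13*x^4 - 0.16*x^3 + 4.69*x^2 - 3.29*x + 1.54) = -5.79*x^6 + 5.93*x^5 + 3.3*x^4 + 2.71*x^3 - 3.63*x^2 - 2.16*x - 3.79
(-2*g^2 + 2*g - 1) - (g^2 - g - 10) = -3*g^2 + 3*g + 9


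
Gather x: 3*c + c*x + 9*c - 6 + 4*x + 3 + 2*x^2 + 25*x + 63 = 12*c + 2*x^2 + x*(c + 29) + 60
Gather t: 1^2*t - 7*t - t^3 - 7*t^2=-t^3 - 7*t^2 - 6*t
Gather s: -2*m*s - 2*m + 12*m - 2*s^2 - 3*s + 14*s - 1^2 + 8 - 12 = 10*m - 2*s^2 + s*(11 - 2*m) - 5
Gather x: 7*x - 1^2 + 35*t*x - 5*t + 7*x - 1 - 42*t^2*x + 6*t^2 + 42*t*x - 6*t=6*t^2 - 11*t + x*(-42*t^2 + 77*t + 14) - 2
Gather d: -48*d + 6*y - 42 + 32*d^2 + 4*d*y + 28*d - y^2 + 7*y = 32*d^2 + d*(4*y - 20) - y^2 + 13*y - 42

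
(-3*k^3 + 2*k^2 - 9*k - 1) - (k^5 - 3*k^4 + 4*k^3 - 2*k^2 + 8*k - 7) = -k^5 + 3*k^4 - 7*k^3 + 4*k^2 - 17*k + 6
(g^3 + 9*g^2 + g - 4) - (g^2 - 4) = g^3 + 8*g^2 + g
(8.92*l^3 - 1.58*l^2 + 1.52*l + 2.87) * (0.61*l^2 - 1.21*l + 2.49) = 5.4412*l^5 - 11.757*l^4 + 25.0498*l^3 - 4.0227*l^2 + 0.3121*l + 7.1463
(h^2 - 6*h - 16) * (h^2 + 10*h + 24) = h^4 + 4*h^3 - 52*h^2 - 304*h - 384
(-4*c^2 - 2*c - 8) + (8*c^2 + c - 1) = 4*c^2 - c - 9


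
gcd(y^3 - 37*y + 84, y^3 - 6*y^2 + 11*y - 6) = y - 3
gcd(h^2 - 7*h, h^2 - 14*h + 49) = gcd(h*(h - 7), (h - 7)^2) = h - 7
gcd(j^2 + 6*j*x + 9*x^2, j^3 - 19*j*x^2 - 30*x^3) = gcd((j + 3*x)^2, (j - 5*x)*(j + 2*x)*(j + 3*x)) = j + 3*x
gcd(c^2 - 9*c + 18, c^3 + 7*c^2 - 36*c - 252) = c - 6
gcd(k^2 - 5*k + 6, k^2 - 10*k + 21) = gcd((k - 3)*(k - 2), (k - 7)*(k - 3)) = k - 3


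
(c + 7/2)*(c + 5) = c^2 + 17*c/2 + 35/2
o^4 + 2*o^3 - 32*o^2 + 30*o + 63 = (o - 3)^2*(o + 1)*(o + 7)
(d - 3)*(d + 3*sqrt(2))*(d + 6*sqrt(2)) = d^3 - 3*d^2 + 9*sqrt(2)*d^2 - 27*sqrt(2)*d + 36*d - 108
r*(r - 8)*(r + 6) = r^3 - 2*r^2 - 48*r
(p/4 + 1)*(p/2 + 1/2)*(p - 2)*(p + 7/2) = p^4/8 + 13*p^3/16 + 9*p^2/16 - 29*p/8 - 7/2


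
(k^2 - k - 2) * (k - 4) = k^3 - 5*k^2 + 2*k + 8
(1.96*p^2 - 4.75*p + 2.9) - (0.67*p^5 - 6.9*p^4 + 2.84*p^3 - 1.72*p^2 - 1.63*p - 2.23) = -0.67*p^5 + 6.9*p^4 - 2.84*p^3 + 3.68*p^2 - 3.12*p + 5.13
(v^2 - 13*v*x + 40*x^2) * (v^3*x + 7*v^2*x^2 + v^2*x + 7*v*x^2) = v^5*x - 6*v^4*x^2 + v^4*x - 51*v^3*x^3 - 6*v^3*x^2 + 280*v^2*x^4 - 51*v^2*x^3 + 280*v*x^4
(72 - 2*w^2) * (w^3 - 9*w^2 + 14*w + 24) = -2*w^5 + 18*w^4 + 44*w^3 - 696*w^2 + 1008*w + 1728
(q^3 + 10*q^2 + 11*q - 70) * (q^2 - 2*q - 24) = q^5 + 8*q^4 - 33*q^3 - 332*q^2 - 124*q + 1680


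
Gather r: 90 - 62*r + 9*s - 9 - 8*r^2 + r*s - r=-8*r^2 + r*(s - 63) + 9*s + 81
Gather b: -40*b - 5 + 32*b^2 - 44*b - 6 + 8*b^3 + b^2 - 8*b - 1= 8*b^3 + 33*b^2 - 92*b - 12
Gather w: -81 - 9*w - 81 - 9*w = -18*w - 162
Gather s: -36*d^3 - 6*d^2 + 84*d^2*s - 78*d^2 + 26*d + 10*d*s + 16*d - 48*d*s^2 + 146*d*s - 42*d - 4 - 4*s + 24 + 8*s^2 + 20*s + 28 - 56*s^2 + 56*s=-36*d^3 - 84*d^2 + s^2*(-48*d - 48) + s*(84*d^2 + 156*d + 72) + 48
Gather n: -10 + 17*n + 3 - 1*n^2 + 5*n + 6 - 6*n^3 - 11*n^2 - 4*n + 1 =-6*n^3 - 12*n^2 + 18*n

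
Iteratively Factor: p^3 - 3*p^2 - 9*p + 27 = (p - 3)*(p^2 - 9) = (p - 3)*(p + 3)*(p - 3)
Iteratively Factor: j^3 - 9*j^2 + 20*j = (j - 5)*(j^2 - 4*j) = j*(j - 5)*(j - 4)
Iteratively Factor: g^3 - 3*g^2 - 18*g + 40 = (g - 5)*(g^2 + 2*g - 8) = (g - 5)*(g - 2)*(g + 4)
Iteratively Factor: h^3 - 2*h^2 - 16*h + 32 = (h - 2)*(h^2 - 16) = (h - 4)*(h - 2)*(h + 4)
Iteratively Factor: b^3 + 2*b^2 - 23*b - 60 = (b - 5)*(b^2 + 7*b + 12) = (b - 5)*(b + 4)*(b + 3)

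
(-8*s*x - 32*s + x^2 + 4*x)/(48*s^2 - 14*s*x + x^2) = (x + 4)/(-6*s + x)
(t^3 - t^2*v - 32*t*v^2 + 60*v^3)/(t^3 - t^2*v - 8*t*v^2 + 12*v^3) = (t^2 + t*v - 30*v^2)/(t^2 + t*v - 6*v^2)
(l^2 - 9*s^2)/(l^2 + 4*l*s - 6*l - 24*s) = (l^2 - 9*s^2)/(l^2 + 4*l*s - 6*l - 24*s)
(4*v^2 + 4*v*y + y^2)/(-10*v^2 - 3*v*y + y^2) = (2*v + y)/(-5*v + y)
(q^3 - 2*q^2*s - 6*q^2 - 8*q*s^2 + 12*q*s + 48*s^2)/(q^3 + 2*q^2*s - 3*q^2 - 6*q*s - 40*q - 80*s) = (q^2 - 4*q*s - 6*q + 24*s)/(q^2 - 3*q - 40)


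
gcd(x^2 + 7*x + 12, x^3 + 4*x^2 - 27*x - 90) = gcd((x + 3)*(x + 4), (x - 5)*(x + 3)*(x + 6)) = x + 3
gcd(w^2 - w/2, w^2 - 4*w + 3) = 1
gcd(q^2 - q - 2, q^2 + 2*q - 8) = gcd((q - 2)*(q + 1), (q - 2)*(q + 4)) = q - 2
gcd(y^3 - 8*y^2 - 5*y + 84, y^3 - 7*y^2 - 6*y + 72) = y^2 - y - 12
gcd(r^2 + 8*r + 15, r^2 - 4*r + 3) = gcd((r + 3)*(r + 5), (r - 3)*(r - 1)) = 1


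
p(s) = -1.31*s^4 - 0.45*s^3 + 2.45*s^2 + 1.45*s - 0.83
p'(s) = -5.24*s^3 - 1.35*s^2 + 4.9*s + 1.45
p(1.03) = 1.30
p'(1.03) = -0.66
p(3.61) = -207.32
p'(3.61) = -244.97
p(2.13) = -17.94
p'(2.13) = -44.88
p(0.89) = 1.26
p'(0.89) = 1.05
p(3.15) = -114.99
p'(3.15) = -160.29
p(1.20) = 0.94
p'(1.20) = -3.67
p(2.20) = -21.26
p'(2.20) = -50.10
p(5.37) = -1081.43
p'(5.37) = -822.60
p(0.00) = -0.83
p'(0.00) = 1.45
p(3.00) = -92.69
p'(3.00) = -137.48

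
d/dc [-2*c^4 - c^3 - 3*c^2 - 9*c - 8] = -8*c^3 - 3*c^2 - 6*c - 9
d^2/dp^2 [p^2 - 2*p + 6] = 2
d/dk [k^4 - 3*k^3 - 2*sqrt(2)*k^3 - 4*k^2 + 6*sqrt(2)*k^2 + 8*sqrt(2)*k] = 4*k^3 - 9*k^2 - 6*sqrt(2)*k^2 - 8*k + 12*sqrt(2)*k + 8*sqrt(2)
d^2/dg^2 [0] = 0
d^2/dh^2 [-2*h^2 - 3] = -4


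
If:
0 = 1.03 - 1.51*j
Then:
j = 0.68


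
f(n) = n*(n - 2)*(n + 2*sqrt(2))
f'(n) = n*(n - 2) + n*(n + 2*sqrt(2)) + (n - 2)*(n + 2*sqrt(2)) = 3*n^2 - 4*n + 4*sqrt(2)*n - 4*sqrt(2)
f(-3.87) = -23.66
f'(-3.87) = 32.86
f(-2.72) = 1.39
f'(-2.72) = 12.03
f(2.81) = 12.83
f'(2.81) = 22.69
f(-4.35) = -42.03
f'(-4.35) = 43.90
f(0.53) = -2.62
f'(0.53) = -3.94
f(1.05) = -3.87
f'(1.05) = -0.61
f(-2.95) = -1.78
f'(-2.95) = 15.56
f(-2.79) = 0.51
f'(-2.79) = 13.07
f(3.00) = 17.49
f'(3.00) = 26.31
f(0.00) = 0.00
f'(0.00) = -5.66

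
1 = 1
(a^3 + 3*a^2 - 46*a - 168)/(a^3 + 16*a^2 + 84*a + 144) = (a - 7)/(a + 6)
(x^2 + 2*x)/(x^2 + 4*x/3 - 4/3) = 3*x/(3*x - 2)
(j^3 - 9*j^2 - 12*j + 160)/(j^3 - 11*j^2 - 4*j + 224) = (j - 5)/(j - 7)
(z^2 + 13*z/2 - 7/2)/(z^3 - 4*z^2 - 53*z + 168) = (z - 1/2)/(z^2 - 11*z + 24)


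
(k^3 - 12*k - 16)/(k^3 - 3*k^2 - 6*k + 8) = (k + 2)/(k - 1)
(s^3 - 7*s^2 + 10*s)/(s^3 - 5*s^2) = (s - 2)/s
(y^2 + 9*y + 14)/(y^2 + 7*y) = (y + 2)/y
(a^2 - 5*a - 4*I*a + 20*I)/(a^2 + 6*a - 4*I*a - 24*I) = (a - 5)/(a + 6)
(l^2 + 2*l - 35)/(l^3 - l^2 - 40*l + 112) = (l - 5)/(l^2 - 8*l + 16)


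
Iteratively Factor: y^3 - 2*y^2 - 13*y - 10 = (y - 5)*(y^2 + 3*y + 2) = (y - 5)*(y + 2)*(y + 1)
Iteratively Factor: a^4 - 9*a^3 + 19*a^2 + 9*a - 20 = (a - 4)*(a^3 - 5*a^2 - a + 5) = (a - 5)*(a - 4)*(a^2 - 1) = (a - 5)*(a - 4)*(a - 1)*(a + 1)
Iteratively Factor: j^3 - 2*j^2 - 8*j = (j + 2)*(j^2 - 4*j) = j*(j + 2)*(j - 4)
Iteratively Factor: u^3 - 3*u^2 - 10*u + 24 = (u - 2)*(u^2 - u - 12) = (u - 2)*(u + 3)*(u - 4)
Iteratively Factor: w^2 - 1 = (w + 1)*(w - 1)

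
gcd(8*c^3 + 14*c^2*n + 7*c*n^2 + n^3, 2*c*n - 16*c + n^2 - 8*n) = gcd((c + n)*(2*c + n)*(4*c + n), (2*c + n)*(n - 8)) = 2*c + n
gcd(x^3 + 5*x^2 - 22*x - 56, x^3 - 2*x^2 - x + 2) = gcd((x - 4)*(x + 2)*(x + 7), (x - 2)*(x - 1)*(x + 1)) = 1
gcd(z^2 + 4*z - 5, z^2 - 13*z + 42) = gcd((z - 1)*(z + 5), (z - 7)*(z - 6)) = 1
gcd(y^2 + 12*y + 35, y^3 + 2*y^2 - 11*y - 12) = 1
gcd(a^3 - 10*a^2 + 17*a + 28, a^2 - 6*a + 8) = a - 4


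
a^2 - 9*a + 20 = (a - 5)*(a - 4)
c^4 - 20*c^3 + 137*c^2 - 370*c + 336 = (c - 8)*(c - 7)*(c - 3)*(c - 2)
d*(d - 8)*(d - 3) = d^3 - 11*d^2 + 24*d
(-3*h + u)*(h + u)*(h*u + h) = -3*h^3*u - 3*h^3 - 2*h^2*u^2 - 2*h^2*u + h*u^3 + h*u^2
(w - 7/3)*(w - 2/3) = w^2 - 3*w + 14/9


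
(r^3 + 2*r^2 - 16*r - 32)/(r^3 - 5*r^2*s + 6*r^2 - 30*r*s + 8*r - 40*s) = (r - 4)/(r - 5*s)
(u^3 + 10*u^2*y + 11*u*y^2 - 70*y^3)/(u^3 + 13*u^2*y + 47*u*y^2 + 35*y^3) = (u - 2*y)/(u + y)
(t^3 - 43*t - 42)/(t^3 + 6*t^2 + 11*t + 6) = (t^2 - t - 42)/(t^2 + 5*t + 6)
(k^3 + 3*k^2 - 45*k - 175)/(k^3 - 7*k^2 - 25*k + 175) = (k + 5)/(k - 5)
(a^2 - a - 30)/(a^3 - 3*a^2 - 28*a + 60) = 1/(a - 2)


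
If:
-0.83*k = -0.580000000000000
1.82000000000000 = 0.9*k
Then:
No Solution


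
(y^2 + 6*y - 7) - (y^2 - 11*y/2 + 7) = 23*y/2 - 14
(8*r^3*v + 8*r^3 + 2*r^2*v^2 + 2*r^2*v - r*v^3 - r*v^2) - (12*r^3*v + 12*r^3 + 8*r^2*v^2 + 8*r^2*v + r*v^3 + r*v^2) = -4*r^3*v - 4*r^3 - 6*r^2*v^2 - 6*r^2*v - 2*r*v^3 - 2*r*v^2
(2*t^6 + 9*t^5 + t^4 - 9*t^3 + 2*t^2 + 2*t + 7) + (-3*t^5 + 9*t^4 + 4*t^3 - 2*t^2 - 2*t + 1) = 2*t^6 + 6*t^5 + 10*t^4 - 5*t^3 + 8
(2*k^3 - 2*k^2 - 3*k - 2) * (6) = 12*k^3 - 12*k^2 - 18*k - 12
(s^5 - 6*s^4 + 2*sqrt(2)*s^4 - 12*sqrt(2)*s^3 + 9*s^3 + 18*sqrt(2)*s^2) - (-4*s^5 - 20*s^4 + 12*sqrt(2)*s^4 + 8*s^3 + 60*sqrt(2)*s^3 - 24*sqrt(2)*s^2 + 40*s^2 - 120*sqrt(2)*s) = 5*s^5 - 10*sqrt(2)*s^4 + 14*s^4 - 72*sqrt(2)*s^3 + s^3 - 40*s^2 + 42*sqrt(2)*s^2 + 120*sqrt(2)*s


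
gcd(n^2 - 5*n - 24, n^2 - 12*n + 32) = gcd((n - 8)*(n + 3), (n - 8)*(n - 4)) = n - 8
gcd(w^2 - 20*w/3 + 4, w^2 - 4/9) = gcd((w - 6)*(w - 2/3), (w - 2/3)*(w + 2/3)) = w - 2/3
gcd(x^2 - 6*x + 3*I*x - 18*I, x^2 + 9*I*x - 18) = x + 3*I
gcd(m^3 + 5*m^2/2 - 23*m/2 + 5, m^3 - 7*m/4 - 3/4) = 1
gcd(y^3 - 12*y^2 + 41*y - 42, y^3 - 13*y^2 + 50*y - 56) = y^2 - 9*y + 14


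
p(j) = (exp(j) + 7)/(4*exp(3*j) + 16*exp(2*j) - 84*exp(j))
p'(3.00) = 0.00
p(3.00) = 0.00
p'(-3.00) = 1.67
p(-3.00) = -1.70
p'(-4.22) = 5.67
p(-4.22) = -5.70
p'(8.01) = -0.00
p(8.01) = 0.00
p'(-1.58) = 0.40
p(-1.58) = -0.43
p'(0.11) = 0.05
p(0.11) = -0.12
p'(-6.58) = 60.04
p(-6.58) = -60.07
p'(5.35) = -0.00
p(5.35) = 0.00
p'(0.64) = -0.09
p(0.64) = -0.12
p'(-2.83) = 1.41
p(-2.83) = -1.44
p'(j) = (exp(j) + 7)*(-12*exp(3*j) - 32*exp(2*j) + 84*exp(j))/(4*exp(3*j) + 16*exp(2*j) - 84*exp(j))^2 + exp(j)/(4*exp(3*j) + 16*exp(2*j) - 84*exp(j)) = (3 - 2*exp(j))*exp(-j)/(4*(exp(2*j) - 6*exp(j) + 9))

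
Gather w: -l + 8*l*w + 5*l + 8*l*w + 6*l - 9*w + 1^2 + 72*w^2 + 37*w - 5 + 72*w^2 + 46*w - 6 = 10*l + 144*w^2 + w*(16*l + 74) - 10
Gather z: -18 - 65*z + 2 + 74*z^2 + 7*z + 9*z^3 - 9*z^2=9*z^3 + 65*z^2 - 58*z - 16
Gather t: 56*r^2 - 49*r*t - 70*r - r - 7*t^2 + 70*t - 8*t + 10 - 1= 56*r^2 - 71*r - 7*t^2 + t*(62 - 49*r) + 9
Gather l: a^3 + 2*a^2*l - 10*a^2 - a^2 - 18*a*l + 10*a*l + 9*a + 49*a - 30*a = a^3 - 11*a^2 + 28*a + l*(2*a^2 - 8*a)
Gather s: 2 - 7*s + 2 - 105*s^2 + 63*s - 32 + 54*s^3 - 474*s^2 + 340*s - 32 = 54*s^3 - 579*s^2 + 396*s - 60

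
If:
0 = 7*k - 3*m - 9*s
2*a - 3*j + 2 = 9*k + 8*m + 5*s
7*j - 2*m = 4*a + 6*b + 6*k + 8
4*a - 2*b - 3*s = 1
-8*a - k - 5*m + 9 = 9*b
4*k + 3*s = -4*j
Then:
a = -26587/269020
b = 39944/67255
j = 88407/67255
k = -89949/134510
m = 137579/134510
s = -11582/13451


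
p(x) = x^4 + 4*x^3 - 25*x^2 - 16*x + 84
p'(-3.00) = 134.00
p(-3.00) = -120.00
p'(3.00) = 50.00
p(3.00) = 0.00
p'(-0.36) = 3.37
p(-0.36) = 86.35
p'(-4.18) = 110.53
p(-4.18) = -272.78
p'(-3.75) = 129.31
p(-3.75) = -220.75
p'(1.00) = -50.00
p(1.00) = 48.00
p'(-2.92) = 132.73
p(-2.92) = -109.33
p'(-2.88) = 131.98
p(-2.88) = -104.03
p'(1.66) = -47.64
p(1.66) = 14.44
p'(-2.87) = 131.78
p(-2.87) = -102.72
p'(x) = 4*x^3 + 12*x^2 - 50*x - 16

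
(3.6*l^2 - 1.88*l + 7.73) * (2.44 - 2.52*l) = -9.072*l^3 + 13.5216*l^2 - 24.0668*l + 18.8612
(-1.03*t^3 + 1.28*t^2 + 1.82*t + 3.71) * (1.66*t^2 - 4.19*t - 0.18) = -1.7098*t^5 + 6.4405*t^4 - 2.1566*t^3 - 1.6976*t^2 - 15.8725*t - 0.6678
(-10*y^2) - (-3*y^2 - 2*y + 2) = -7*y^2 + 2*y - 2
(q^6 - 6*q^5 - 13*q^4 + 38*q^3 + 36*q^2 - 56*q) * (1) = q^6 - 6*q^5 - 13*q^4 + 38*q^3 + 36*q^2 - 56*q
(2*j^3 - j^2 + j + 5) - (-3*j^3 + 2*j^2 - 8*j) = 5*j^3 - 3*j^2 + 9*j + 5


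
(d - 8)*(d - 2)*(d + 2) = d^3 - 8*d^2 - 4*d + 32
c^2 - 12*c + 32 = (c - 8)*(c - 4)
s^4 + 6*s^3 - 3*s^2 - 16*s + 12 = (s - 1)^2*(s + 2)*(s + 6)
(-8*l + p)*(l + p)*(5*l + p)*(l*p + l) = -40*l^4*p - 40*l^4 - 43*l^3*p^2 - 43*l^3*p - 2*l^2*p^3 - 2*l^2*p^2 + l*p^4 + l*p^3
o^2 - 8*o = o*(o - 8)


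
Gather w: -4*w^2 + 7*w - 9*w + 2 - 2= -4*w^2 - 2*w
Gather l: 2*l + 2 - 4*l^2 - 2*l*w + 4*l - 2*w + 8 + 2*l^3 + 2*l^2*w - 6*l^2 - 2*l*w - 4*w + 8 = 2*l^3 + l^2*(2*w - 10) + l*(6 - 4*w) - 6*w + 18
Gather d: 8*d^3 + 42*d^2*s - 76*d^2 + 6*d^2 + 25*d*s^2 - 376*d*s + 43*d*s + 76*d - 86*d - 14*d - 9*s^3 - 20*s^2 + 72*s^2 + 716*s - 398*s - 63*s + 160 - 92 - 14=8*d^3 + d^2*(42*s - 70) + d*(25*s^2 - 333*s - 24) - 9*s^3 + 52*s^2 + 255*s + 54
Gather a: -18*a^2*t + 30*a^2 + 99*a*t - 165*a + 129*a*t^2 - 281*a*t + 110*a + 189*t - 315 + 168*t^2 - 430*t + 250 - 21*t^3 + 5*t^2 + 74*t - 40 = a^2*(30 - 18*t) + a*(129*t^2 - 182*t - 55) - 21*t^3 + 173*t^2 - 167*t - 105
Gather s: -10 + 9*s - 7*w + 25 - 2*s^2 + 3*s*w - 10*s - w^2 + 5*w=-2*s^2 + s*(3*w - 1) - w^2 - 2*w + 15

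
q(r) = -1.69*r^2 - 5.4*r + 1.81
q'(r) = -3.38*r - 5.4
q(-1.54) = 6.12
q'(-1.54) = -0.19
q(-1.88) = 5.99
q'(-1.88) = 0.95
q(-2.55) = 4.59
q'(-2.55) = 3.22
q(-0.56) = 4.30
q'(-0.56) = -3.51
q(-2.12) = 5.66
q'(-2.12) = 1.77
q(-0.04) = 2.02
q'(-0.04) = -5.26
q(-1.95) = 5.91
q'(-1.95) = 1.19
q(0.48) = -1.17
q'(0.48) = -7.02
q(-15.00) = -297.44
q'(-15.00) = 45.30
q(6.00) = -91.43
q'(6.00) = -25.68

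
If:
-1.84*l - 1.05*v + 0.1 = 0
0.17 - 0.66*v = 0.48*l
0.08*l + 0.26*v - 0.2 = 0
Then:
No Solution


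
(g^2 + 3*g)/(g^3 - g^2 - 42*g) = (g + 3)/(g^2 - g - 42)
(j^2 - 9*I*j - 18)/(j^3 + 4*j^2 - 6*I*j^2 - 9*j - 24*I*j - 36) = (j - 6*I)/(j^2 + j*(4 - 3*I) - 12*I)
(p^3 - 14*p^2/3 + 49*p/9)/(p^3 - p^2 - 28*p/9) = (3*p - 7)/(3*p + 4)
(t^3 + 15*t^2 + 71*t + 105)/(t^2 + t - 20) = (t^2 + 10*t + 21)/(t - 4)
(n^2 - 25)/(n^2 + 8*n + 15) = (n - 5)/(n + 3)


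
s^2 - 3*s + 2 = (s - 2)*(s - 1)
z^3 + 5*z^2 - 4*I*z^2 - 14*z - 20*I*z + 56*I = (z - 2)*(z + 7)*(z - 4*I)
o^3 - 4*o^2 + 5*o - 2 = (o - 2)*(o - 1)^2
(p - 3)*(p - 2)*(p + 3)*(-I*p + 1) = -I*p^4 + p^3 + 2*I*p^3 - 2*p^2 + 9*I*p^2 - 9*p - 18*I*p + 18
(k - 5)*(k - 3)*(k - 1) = k^3 - 9*k^2 + 23*k - 15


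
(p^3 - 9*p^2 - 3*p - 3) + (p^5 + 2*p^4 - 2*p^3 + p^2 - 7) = p^5 + 2*p^4 - p^3 - 8*p^2 - 3*p - 10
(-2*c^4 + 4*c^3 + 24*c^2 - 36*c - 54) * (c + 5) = -2*c^5 - 6*c^4 + 44*c^3 + 84*c^2 - 234*c - 270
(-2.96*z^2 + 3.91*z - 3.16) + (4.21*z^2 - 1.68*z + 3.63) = 1.25*z^2 + 2.23*z + 0.47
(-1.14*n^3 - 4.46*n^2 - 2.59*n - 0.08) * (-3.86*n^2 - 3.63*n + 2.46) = 4.4004*n^5 + 21.3538*n^4 + 23.3828*n^3 - 1.2611*n^2 - 6.081*n - 0.1968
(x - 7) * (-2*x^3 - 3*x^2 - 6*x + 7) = -2*x^4 + 11*x^3 + 15*x^2 + 49*x - 49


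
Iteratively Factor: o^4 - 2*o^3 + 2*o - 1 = (o + 1)*(o^3 - 3*o^2 + 3*o - 1) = (o - 1)*(o + 1)*(o^2 - 2*o + 1) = (o - 1)^2*(o + 1)*(o - 1)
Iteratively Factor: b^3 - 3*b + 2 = (b + 2)*(b^2 - 2*b + 1) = (b - 1)*(b + 2)*(b - 1)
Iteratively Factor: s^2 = (s)*(s)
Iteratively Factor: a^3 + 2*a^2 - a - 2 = (a - 1)*(a^2 + 3*a + 2) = (a - 1)*(a + 1)*(a + 2)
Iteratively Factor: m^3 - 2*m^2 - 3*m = (m)*(m^2 - 2*m - 3) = m*(m + 1)*(m - 3)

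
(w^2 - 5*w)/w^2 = (w - 5)/w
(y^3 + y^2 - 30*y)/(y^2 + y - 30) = y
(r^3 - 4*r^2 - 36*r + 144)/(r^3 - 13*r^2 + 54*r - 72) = (r + 6)/(r - 3)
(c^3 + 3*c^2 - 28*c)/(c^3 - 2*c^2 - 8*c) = (c + 7)/(c + 2)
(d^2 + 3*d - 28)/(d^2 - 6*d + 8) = (d + 7)/(d - 2)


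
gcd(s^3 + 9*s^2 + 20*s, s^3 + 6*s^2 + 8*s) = s^2 + 4*s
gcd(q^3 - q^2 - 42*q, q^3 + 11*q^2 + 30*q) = q^2 + 6*q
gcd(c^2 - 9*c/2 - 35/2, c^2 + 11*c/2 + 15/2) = c + 5/2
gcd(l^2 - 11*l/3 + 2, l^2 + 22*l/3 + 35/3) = 1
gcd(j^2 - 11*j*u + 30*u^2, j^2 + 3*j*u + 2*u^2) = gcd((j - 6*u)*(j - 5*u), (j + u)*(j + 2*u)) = 1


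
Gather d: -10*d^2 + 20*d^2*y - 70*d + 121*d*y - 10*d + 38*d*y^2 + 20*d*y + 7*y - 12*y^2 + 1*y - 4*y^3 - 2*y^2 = d^2*(20*y - 10) + d*(38*y^2 + 141*y - 80) - 4*y^3 - 14*y^2 + 8*y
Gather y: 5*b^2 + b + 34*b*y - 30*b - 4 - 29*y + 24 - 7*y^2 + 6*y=5*b^2 - 29*b - 7*y^2 + y*(34*b - 23) + 20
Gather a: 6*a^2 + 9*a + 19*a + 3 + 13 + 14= 6*a^2 + 28*a + 30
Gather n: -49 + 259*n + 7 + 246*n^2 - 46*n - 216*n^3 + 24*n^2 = -216*n^3 + 270*n^2 + 213*n - 42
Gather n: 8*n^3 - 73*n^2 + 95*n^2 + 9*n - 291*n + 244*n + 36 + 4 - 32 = 8*n^3 + 22*n^2 - 38*n + 8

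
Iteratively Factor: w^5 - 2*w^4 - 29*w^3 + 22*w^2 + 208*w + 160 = (w - 4)*(w^4 + 2*w^3 - 21*w^2 - 62*w - 40) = (w - 4)*(w + 4)*(w^3 - 2*w^2 - 13*w - 10) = (w - 4)*(w + 2)*(w + 4)*(w^2 - 4*w - 5) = (w - 4)*(w + 1)*(w + 2)*(w + 4)*(w - 5)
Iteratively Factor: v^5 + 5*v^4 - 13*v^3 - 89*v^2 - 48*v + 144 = (v - 4)*(v^4 + 9*v^3 + 23*v^2 + 3*v - 36) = (v - 4)*(v - 1)*(v^3 + 10*v^2 + 33*v + 36) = (v - 4)*(v - 1)*(v + 3)*(v^2 + 7*v + 12) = (v - 4)*(v - 1)*(v + 3)^2*(v + 4)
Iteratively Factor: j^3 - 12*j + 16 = (j - 2)*(j^2 + 2*j - 8) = (j - 2)^2*(j + 4)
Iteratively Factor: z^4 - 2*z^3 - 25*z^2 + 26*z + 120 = (z - 3)*(z^3 + z^2 - 22*z - 40) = (z - 3)*(z + 4)*(z^2 - 3*z - 10) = (z - 5)*(z - 3)*(z + 4)*(z + 2)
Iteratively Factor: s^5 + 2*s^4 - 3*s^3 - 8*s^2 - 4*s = (s + 1)*(s^4 + s^3 - 4*s^2 - 4*s) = (s + 1)*(s + 2)*(s^3 - s^2 - 2*s) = s*(s + 1)*(s + 2)*(s^2 - s - 2) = s*(s + 1)^2*(s + 2)*(s - 2)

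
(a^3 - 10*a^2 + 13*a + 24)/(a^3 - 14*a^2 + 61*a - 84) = (a^2 - 7*a - 8)/(a^2 - 11*a + 28)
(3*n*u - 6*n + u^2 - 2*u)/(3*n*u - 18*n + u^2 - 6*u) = (u - 2)/(u - 6)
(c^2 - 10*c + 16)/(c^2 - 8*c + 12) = (c - 8)/(c - 6)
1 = 1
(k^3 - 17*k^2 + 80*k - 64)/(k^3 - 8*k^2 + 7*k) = (k^2 - 16*k + 64)/(k*(k - 7))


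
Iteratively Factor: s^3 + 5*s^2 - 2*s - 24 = (s + 3)*(s^2 + 2*s - 8) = (s - 2)*(s + 3)*(s + 4)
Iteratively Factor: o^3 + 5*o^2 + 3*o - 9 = (o + 3)*(o^2 + 2*o - 3) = (o - 1)*(o + 3)*(o + 3)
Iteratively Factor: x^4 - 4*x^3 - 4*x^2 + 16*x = (x - 2)*(x^3 - 2*x^2 - 8*x) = (x - 2)*(x + 2)*(x^2 - 4*x) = x*(x - 2)*(x + 2)*(x - 4)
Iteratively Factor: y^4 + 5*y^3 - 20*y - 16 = (y + 4)*(y^3 + y^2 - 4*y - 4) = (y + 1)*(y + 4)*(y^2 - 4) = (y - 2)*(y + 1)*(y + 4)*(y + 2)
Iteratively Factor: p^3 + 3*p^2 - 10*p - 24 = (p + 2)*(p^2 + p - 12) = (p + 2)*(p + 4)*(p - 3)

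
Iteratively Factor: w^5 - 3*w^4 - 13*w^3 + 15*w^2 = (w)*(w^4 - 3*w^3 - 13*w^2 + 15*w) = w*(w - 5)*(w^3 + 2*w^2 - 3*w) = w*(w - 5)*(w - 1)*(w^2 + 3*w) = w*(w - 5)*(w - 1)*(w + 3)*(w)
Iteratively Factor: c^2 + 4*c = (c)*(c + 4)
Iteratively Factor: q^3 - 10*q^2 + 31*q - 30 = (q - 5)*(q^2 - 5*q + 6) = (q - 5)*(q - 3)*(q - 2)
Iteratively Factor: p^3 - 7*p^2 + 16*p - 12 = (p - 2)*(p^2 - 5*p + 6) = (p - 2)^2*(p - 3)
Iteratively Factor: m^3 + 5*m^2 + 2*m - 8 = (m + 2)*(m^2 + 3*m - 4) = (m + 2)*(m + 4)*(m - 1)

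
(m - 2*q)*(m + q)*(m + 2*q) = m^3 + m^2*q - 4*m*q^2 - 4*q^3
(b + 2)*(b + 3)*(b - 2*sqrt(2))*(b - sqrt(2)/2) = b^4 - 5*sqrt(2)*b^3/2 + 5*b^3 - 25*sqrt(2)*b^2/2 + 8*b^2 - 15*sqrt(2)*b + 10*b + 12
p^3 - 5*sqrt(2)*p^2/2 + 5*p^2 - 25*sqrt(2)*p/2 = p*(p + 5)*(p - 5*sqrt(2)/2)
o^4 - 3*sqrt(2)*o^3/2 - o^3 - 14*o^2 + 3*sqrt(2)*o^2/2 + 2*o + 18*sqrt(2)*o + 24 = (o - 4)*(o + 3)*(o - 2*sqrt(2))*(o + sqrt(2)/2)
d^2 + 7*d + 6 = (d + 1)*(d + 6)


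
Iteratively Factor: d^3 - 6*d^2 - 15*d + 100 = (d - 5)*(d^2 - d - 20) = (d - 5)*(d + 4)*(d - 5)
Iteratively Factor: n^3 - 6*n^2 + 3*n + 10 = (n - 5)*(n^2 - n - 2) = (n - 5)*(n + 1)*(n - 2)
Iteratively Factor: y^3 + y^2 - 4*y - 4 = (y - 2)*(y^2 + 3*y + 2) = (y - 2)*(y + 2)*(y + 1)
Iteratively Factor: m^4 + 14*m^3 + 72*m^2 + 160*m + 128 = (m + 4)*(m^3 + 10*m^2 + 32*m + 32) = (m + 2)*(m + 4)*(m^2 + 8*m + 16) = (m + 2)*(m + 4)^2*(m + 4)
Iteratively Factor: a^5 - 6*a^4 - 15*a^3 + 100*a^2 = (a)*(a^4 - 6*a^3 - 15*a^2 + 100*a) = a*(a + 4)*(a^3 - 10*a^2 + 25*a) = a^2*(a + 4)*(a^2 - 10*a + 25) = a^2*(a - 5)*(a + 4)*(a - 5)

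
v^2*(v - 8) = v^3 - 8*v^2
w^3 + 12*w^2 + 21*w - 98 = (w - 2)*(w + 7)^2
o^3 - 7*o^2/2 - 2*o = o*(o - 4)*(o + 1/2)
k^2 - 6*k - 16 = (k - 8)*(k + 2)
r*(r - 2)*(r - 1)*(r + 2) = r^4 - r^3 - 4*r^2 + 4*r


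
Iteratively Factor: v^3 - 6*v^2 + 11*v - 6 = (v - 2)*(v^2 - 4*v + 3) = (v - 3)*(v - 2)*(v - 1)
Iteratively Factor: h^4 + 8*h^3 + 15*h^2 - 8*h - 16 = (h + 1)*(h^3 + 7*h^2 + 8*h - 16) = (h - 1)*(h + 1)*(h^2 + 8*h + 16) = (h - 1)*(h + 1)*(h + 4)*(h + 4)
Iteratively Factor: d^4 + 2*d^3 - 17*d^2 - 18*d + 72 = (d - 3)*(d^3 + 5*d^2 - 2*d - 24) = (d - 3)*(d - 2)*(d^2 + 7*d + 12) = (d - 3)*(d - 2)*(d + 3)*(d + 4)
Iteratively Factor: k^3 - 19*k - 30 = (k + 2)*(k^2 - 2*k - 15) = (k + 2)*(k + 3)*(k - 5)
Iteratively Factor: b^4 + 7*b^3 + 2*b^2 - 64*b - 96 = (b - 3)*(b^3 + 10*b^2 + 32*b + 32) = (b - 3)*(b + 4)*(b^2 + 6*b + 8) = (b - 3)*(b + 4)^2*(b + 2)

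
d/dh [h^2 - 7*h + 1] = 2*h - 7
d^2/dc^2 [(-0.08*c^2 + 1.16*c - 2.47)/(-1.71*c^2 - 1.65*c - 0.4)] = (-2.22044604925031e-16*c^4 - 7.235352*c^3 + 43.006842*c^2 + 46.57527*c + 11.62699)/(5.000211*c^6 + 14.474295*c^5 + 17.475345*c^4 + 11.263725*c^3 + 4.0878*c^2 + 0.792*c + 0.064)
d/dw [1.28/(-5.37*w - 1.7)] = 6.8736/(5.37*w + 1.7)^2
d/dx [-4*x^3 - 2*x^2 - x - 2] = -12*x^2 - 4*x - 1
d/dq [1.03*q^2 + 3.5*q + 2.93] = 2.06*q + 3.5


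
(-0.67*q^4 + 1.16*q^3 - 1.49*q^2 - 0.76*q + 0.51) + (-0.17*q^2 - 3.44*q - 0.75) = -0.67*q^4 + 1.16*q^3 - 1.66*q^2 - 4.2*q - 0.24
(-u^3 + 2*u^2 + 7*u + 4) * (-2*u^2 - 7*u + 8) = 2*u^5 + 3*u^4 - 36*u^3 - 41*u^2 + 28*u + 32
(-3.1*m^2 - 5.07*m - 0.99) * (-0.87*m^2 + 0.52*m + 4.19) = 2.697*m^4 + 2.7989*m^3 - 14.7641*m^2 - 21.7581*m - 4.1481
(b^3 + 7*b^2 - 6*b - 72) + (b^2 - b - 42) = b^3 + 8*b^2 - 7*b - 114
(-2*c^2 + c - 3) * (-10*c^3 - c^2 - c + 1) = 20*c^5 - 8*c^4 + 31*c^3 + 4*c - 3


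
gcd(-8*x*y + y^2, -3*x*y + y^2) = y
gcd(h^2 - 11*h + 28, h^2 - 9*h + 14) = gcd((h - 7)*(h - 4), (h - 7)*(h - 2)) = h - 7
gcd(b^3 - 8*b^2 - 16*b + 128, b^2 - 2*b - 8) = b - 4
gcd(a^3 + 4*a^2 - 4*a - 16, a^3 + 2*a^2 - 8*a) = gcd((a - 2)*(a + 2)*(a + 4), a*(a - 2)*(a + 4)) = a^2 + 2*a - 8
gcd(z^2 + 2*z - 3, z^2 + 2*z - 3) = z^2 + 2*z - 3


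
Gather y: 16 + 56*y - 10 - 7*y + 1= 49*y + 7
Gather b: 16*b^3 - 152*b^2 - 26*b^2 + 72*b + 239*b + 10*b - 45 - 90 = 16*b^3 - 178*b^2 + 321*b - 135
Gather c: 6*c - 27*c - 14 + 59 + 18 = 63 - 21*c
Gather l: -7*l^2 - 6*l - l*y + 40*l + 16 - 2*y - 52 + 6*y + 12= -7*l^2 + l*(34 - y) + 4*y - 24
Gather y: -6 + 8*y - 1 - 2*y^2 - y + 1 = -2*y^2 + 7*y - 6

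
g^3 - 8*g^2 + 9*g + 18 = (g - 6)*(g - 3)*(g + 1)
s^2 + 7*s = s*(s + 7)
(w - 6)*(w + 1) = w^2 - 5*w - 6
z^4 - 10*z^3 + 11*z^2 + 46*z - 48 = (z - 8)*(z - 3)*(z - 1)*(z + 2)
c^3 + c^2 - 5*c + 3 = (c - 1)^2*(c + 3)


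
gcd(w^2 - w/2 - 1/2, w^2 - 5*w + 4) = w - 1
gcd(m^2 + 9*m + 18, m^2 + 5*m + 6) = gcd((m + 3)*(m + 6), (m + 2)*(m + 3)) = m + 3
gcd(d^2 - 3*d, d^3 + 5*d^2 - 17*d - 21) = d - 3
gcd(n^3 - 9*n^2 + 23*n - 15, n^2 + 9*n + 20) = 1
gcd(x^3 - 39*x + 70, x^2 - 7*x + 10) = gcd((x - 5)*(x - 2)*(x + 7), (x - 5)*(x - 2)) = x^2 - 7*x + 10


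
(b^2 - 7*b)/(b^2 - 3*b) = (b - 7)/(b - 3)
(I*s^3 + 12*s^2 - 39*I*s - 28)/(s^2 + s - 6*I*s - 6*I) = (I*s^3 + 12*s^2 - 39*I*s - 28)/(s^2 + s - 6*I*s - 6*I)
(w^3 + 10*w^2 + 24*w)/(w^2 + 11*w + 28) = w*(w + 6)/(w + 7)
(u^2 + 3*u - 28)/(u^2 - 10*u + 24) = (u + 7)/(u - 6)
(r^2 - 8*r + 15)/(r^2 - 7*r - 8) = (-r^2 + 8*r - 15)/(-r^2 + 7*r + 8)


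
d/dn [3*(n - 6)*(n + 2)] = 6*n - 12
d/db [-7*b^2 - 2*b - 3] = -14*b - 2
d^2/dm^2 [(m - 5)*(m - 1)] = 2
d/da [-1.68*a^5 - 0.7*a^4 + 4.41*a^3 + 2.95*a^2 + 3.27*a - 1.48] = -8.4*a^4 - 2.8*a^3 + 13.23*a^2 + 5.9*a + 3.27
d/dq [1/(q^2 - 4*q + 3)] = 2*(2 - q)/(q^2 - 4*q + 3)^2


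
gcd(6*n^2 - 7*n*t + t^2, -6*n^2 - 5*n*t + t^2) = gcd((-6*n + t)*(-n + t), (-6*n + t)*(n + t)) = -6*n + t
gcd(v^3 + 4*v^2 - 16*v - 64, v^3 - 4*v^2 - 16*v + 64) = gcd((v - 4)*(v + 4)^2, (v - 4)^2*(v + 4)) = v^2 - 16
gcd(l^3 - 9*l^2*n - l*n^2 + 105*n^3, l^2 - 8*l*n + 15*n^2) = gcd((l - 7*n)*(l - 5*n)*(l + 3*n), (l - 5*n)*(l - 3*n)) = l - 5*n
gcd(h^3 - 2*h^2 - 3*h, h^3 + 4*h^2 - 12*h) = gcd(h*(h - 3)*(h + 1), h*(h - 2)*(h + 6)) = h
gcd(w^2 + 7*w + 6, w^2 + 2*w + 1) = w + 1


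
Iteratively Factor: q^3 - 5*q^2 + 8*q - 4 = (q - 2)*(q^2 - 3*q + 2) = (q - 2)*(q - 1)*(q - 2)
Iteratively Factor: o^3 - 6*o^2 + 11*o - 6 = (o - 3)*(o^2 - 3*o + 2) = (o - 3)*(o - 1)*(o - 2)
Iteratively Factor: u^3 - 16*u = (u - 4)*(u^2 + 4*u) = (u - 4)*(u + 4)*(u)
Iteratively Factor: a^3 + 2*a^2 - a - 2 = (a - 1)*(a^2 + 3*a + 2) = (a - 1)*(a + 1)*(a + 2)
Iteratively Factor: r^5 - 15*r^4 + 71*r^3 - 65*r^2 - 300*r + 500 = (r - 5)*(r^4 - 10*r^3 + 21*r^2 + 40*r - 100) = (r - 5)*(r - 2)*(r^3 - 8*r^2 + 5*r + 50) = (r - 5)^2*(r - 2)*(r^2 - 3*r - 10) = (r - 5)^3*(r - 2)*(r + 2)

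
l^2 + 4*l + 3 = (l + 1)*(l + 3)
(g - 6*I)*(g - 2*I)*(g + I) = g^3 - 7*I*g^2 - 4*g - 12*I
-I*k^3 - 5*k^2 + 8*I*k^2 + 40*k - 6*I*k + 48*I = (k - 8)*(k - 6*I)*(-I*k + 1)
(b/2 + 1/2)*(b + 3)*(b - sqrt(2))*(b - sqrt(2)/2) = b^4/2 - 3*sqrt(2)*b^3/4 + 2*b^3 - 3*sqrt(2)*b^2 + 2*b^2 - 9*sqrt(2)*b/4 + 2*b + 3/2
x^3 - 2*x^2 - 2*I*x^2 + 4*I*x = x*(x - 2)*(x - 2*I)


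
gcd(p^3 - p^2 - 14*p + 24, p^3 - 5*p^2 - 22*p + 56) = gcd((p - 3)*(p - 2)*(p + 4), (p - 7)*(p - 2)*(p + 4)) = p^2 + 2*p - 8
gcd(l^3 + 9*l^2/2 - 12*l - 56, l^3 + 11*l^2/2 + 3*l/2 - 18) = l + 4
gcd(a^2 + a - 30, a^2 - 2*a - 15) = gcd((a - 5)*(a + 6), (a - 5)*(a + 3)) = a - 5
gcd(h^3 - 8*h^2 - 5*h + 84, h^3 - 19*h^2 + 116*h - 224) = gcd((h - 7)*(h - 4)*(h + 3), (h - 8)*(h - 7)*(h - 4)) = h^2 - 11*h + 28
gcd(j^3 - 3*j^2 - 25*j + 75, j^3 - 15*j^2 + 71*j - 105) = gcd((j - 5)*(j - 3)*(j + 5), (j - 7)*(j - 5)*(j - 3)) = j^2 - 8*j + 15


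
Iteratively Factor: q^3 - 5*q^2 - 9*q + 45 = (q - 5)*(q^2 - 9) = (q - 5)*(q - 3)*(q + 3)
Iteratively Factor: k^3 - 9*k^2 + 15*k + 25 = (k - 5)*(k^2 - 4*k - 5) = (k - 5)*(k + 1)*(k - 5)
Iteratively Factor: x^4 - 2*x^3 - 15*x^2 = (x + 3)*(x^3 - 5*x^2) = (x - 5)*(x + 3)*(x^2) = x*(x - 5)*(x + 3)*(x)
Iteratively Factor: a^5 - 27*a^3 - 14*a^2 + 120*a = (a - 2)*(a^4 + 2*a^3 - 23*a^2 - 60*a) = (a - 5)*(a - 2)*(a^3 + 7*a^2 + 12*a) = (a - 5)*(a - 2)*(a + 3)*(a^2 + 4*a) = a*(a - 5)*(a - 2)*(a + 3)*(a + 4)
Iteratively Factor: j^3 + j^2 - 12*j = (j - 3)*(j^2 + 4*j) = j*(j - 3)*(j + 4)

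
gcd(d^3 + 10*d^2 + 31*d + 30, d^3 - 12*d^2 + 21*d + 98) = d + 2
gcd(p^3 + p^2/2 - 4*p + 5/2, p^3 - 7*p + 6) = p - 1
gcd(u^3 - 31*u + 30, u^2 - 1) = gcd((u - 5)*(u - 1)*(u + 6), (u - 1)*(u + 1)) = u - 1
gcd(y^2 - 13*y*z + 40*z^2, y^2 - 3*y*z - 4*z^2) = 1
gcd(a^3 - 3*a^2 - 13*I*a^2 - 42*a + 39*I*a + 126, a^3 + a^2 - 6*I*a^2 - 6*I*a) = a - 6*I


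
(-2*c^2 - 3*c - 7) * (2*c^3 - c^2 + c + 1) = -4*c^5 - 4*c^4 - 13*c^3 + 2*c^2 - 10*c - 7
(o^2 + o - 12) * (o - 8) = o^3 - 7*o^2 - 20*o + 96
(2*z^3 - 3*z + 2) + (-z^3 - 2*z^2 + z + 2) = z^3 - 2*z^2 - 2*z + 4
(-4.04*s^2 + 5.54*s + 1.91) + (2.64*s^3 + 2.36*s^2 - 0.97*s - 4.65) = 2.64*s^3 - 1.68*s^2 + 4.57*s - 2.74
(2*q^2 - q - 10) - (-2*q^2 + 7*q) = 4*q^2 - 8*q - 10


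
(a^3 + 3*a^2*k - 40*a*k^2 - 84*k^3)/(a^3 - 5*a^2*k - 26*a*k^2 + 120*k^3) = (a^2 + 9*a*k + 14*k^2)/(a^2 + a*k - 20*k^2)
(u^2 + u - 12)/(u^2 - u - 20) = (u - 3)/(u - 5)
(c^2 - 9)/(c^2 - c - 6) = (c + 3)/(c + 2)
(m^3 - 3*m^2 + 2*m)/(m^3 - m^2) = (m - 2)/m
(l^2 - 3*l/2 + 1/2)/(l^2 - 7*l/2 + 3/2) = (l - 1)/(l - 3)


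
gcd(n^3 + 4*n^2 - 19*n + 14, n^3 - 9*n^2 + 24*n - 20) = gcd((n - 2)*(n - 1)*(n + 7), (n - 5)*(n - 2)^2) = n - 2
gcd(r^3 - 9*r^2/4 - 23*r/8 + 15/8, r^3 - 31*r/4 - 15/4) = r - 3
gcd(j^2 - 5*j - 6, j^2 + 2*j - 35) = 1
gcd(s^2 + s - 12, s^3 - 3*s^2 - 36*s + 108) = s - 3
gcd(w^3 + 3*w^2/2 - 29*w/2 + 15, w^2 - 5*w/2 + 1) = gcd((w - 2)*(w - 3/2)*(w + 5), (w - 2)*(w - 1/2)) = w - 2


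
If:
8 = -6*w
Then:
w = -4/3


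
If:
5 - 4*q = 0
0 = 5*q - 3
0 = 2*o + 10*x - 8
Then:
No Solution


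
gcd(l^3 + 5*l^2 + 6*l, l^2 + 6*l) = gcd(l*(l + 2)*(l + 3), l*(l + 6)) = l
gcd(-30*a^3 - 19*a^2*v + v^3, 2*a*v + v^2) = 2*a + v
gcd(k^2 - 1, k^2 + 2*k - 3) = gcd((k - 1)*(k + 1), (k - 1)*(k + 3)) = k - 1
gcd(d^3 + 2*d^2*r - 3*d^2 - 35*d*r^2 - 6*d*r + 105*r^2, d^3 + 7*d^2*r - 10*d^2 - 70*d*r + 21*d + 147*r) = d^2 + 7*d*r - 3*d - 21*r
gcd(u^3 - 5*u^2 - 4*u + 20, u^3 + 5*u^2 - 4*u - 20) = u^2 - 4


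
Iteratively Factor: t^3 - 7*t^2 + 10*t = (t - 2)*(t^2 - 5*t) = (t - 5)*(t - 2)*(t)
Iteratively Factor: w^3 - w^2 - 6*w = (w)*(w^2 - w - 6) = w*(w - 3)*(w + 2)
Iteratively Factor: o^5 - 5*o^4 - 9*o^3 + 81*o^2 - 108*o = (o - 3)*(o^4 - 2*o^3 - 15*o^2 + 36*o) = (o - 3)^2*(o^3 + o^2 - 12*o) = o*(o - 3)^2*(o^2 + o - 12) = o*(o - 3)^3*(o + 4)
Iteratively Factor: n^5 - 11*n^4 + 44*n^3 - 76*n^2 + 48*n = (n - 2)*(n^4 - 9*n^3 + 26*n^2 - 24*n) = (n - 2)^2*(n^3 - 7*n^2 + 12*n) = (n - 4)*(n - 2)^2*(n^2 - 3*n) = n*(n - 4)*(n - 2)^2*(n - 3)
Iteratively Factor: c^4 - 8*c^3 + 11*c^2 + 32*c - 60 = (c - 5)*(c^3 - 3*c^2 - 4*c + 12) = (c - 5)*(c - 3)*(c^2 - 4) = (c - 5)*(c - 3)*(c + 2)*(c - 2)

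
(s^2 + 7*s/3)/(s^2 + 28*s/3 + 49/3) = s/(s + 7)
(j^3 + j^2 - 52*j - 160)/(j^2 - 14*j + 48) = (j^2 + 9*j + 20)/(j - 6)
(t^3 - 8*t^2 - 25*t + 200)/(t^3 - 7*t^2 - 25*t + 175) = (t - 8)/(t - 7)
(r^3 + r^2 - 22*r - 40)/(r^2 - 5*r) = r + 6 + 8/r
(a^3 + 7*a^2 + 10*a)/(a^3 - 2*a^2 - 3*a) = (a^2 + 7*a + 10)/(a^2 - 2*a - 3)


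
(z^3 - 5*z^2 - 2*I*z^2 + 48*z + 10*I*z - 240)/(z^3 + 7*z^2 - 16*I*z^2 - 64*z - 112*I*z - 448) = (z^2 + z*(-5 + 6*I) - 30*I)/(z^2 + z*(7 - 8*I) - 56*I)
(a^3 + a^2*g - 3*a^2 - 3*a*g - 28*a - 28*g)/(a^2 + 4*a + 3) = (a^3 + a^2*g - 3*a^2 - 3*a*g - 28*a - 28*g)/(a^2 + 4*a + 3)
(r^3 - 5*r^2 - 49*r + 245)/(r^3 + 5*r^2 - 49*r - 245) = (r - 5)/(r + 5)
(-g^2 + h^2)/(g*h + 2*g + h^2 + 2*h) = (-g + h)/(h + 2)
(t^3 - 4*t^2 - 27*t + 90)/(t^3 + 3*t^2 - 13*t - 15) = (t - 6)/(t + 1)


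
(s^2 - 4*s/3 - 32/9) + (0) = s^2 - 4*s/3 - 32/9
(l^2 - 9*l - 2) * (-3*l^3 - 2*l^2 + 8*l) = -3*l^5 + 25*l^4 + 32*l^3 - 68*l^2 - 16*l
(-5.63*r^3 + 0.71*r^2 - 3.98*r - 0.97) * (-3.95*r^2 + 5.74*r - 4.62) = 22.2385*r^5 - 35.1207*r^4 + 45.807*r^3 - 22.2939*r^2 + 12.8198*r + 4.4814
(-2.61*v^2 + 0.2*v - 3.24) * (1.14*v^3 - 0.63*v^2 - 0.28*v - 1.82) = -2.9754*v^5 + 1.8723*v^4 - 3.0888*v^3 + 6.7354*v^2 + 0.5432*v + 5.8968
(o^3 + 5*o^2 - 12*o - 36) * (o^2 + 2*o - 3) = o^5 + 7*o^4 - 5*o^3 - 75*o^2 - 36*o + 108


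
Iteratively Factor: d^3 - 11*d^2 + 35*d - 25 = (d - 1)*(d^2 - 10*d + 25) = (d - 5)*(d - 1)*(d - 5)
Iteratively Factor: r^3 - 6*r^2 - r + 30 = (r - 3)*(r^2 - 3*r - 10) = (r - 5)*(r - 3)*(r + 2)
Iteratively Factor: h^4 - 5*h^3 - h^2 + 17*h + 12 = (h + 1)*(h^3 - 6*h^2 + 5*h + 12) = (h - 3)*(h + 1)*(h^2 - 3*h - 4) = (h - 4)*(h - 3)*(h + 1)*(h + 1)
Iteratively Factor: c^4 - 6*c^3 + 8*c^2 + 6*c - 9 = (c - 1)*(c^3 - 5*c^2 + 3*c + 9) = (c - 3)*(c - 1)*(c^2 - 2*c - 3) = (c - 3)*(c - 1)*(c + 1)*(c - 3)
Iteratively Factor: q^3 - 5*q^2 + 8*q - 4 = (q - 1)*(q^2 - 4*q + 4) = (q - 2)*(q - 1)*(q - 2)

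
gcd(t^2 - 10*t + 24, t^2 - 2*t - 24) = t - 6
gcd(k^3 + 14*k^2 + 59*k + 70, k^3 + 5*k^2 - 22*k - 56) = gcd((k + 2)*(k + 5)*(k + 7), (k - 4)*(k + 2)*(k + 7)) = k^2 + 9*k + 14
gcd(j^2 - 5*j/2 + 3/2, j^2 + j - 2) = j - 1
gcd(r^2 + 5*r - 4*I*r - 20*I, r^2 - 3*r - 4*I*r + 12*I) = r - 4*I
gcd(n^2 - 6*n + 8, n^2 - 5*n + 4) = n - 4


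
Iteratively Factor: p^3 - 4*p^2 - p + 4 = (p - 1)*(p^2 - 3*p - 4) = (p - 1)*(p + 1)*(p - 4)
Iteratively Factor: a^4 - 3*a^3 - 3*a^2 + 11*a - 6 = (a - 1)*(a^3 - 2*a^2 - 5*a + 6) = (a - 1)*(a + 2)*(a^2 - 4*a + 3) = (a - 1)^2*(a + 2)*(a - 3)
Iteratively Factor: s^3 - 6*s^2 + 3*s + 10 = (s - 5)*(s^2 - s - 2) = (s - 5)*(s - 2)*(s + 1)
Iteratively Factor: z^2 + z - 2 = (z + 2)*(z - 1)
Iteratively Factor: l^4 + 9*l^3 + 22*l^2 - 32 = (l + 4)*(l^3 + 5*l^2 + 2*l - 8) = (l + 4)^2*(l^2 + l - 2) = (l - 1)*(l + 4)^2*(l + 2)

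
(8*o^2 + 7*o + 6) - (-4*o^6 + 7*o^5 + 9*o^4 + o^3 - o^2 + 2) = 4*o^6 - 7*o^5 - 9*o^4 - o^3 + 9*o^2 + 7*o + 4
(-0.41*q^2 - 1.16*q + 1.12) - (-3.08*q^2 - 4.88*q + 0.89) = 2.67*q^2 + 3.72*q + 0.23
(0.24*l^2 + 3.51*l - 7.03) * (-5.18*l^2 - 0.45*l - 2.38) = -1.2432*l^4 - 18.2898*l^3 + 34.2647*l^2 - 5.1903*l + 16.7314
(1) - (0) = 1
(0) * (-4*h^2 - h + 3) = 0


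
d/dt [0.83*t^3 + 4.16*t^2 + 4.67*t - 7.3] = 2.49*t^2 + 8.32*t + 4.67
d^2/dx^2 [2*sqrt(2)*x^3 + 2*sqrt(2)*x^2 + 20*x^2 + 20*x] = 12*sqrt(2)*x + 4*sqrt(2) + 40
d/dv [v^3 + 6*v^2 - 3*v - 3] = 3*v^2 + 12*v - 3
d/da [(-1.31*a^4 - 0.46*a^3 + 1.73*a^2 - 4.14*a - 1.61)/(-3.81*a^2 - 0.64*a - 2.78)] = (9.9822*a^5 + 4.2678*a^4 + 15.156*a^3 - 13.0442*a^2 - 21.887*a + 10.4788)/(14.5161*a^4 + 4.8768*a^3 + 21.5932*a^2 + 3.5584*a + 7.7284)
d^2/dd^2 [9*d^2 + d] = 18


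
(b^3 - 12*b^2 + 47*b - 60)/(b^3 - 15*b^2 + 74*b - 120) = (b - 3)/(b - 6)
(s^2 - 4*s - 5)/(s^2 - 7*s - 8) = (s - 5)/(s - 8)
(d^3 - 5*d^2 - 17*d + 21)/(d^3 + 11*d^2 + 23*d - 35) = (d^2 - 4*d - 21)/(d^2 + 12*d + 35)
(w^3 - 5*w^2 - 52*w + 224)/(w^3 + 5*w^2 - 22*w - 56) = (w - 8)/(w + 2)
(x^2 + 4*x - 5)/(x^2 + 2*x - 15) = (x - 1)/(x - 3)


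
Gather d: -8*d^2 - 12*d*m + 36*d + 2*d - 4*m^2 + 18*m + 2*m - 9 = -8*d^2 + d*(38 - 12*m) - 4*m^2 + 20*m - 9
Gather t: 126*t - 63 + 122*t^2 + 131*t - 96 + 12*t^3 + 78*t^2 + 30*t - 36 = 12*t^3 + 200*t^2 + 287*t - 195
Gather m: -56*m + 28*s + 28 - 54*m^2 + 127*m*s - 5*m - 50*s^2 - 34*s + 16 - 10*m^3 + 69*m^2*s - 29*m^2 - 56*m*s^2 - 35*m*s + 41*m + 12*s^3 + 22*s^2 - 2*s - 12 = -10*m^3 + m^2*(69*s - 83) + m*(-56*s^2 + 92*s - 20) + 12*s^3 - 28*s^2 - 8*s + 32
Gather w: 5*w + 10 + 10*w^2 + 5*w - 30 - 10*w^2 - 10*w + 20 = 0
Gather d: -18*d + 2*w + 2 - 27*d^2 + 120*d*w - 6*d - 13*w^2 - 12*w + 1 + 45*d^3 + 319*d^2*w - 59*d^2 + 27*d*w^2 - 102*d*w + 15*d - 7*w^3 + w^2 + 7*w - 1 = 45*d^3 + d^2*(319*w - 86) + d*(27*w^2 + 18*w - 9) - 7*w^3 - 12*w^2 - 3*w + 2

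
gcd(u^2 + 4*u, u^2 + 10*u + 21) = 1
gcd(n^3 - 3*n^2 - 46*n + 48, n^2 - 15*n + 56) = n - 8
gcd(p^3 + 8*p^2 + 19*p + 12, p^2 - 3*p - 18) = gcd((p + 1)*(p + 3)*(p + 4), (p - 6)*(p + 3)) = p + 3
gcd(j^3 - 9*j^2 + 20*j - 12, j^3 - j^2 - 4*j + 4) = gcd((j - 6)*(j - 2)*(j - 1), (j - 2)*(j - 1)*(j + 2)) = j^2 - 3*j + 2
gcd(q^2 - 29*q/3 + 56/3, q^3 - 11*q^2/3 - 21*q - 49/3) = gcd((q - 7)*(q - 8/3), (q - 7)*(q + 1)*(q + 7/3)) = q - 7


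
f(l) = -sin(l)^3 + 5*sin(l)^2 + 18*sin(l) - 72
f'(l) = -3*sin(l)^2*cos(l) + 10*sin(l)*cos(l) + 18*cos(l)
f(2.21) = -54.85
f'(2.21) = -14.37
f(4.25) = -83.39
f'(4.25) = -2.97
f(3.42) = -76.55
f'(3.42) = -14.45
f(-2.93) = -75.55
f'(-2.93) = -15.42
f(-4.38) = -51.36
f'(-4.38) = -8.08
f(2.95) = -68.40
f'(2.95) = -19.43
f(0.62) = -60.05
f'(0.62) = 18.55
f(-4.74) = -50.01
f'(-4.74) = 0.69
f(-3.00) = -74.44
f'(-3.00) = -16.36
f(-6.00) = -66.60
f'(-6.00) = 19.74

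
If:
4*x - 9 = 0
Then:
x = 9/4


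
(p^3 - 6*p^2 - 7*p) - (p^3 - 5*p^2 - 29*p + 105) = -p^2 + 22*p - 105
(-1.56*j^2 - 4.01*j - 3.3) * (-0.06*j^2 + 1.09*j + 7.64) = 0.0936*j^4 - 1.4598*j^3 - 16.0913*j^2 - 34.2334*j - 25.212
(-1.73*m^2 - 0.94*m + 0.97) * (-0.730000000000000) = 1.2629*m^2 + 0.6862*m - 0.7081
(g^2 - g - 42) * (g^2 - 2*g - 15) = g^4 - 3*g^3 - 55*g^2 + 99*g + 630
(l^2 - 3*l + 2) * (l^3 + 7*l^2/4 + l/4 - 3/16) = l^5 - 5*l^4/4 - 3*l^3 + 41*l^2/16 + 17*l/16 - 3/8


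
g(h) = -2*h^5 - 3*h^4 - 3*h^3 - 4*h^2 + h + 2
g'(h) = -10*h^4 - 12*h^3 - 9*h^2 - 8*h + 1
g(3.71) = -2176.61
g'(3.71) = -2659.84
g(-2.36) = 70.15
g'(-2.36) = -182.72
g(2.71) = -538.51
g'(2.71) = -864.97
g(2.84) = -660.81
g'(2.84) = -1019.73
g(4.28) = -4181.32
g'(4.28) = -4494.58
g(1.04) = -10.60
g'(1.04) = -42.25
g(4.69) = -6380.58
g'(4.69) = -6310.71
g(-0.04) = 1.95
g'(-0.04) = 1.31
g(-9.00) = 100271.00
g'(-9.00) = -57518.00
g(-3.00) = 287.00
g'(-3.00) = -542.00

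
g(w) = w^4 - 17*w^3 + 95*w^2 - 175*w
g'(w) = 4*w^3 - 51*w^2 + 190*w - 175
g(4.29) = -5.86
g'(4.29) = 17.31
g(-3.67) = 2943.53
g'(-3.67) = -1756.94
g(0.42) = -57.97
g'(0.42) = -103.90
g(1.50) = -101.06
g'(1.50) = 8.75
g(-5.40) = 7242.39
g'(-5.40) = -3318.02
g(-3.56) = 2754.62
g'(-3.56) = -1678.23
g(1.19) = -100.36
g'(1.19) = -14.38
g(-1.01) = 292.22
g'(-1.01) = -423.05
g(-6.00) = 9438.00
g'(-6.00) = -4015.00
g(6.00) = -6.00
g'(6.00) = -7.00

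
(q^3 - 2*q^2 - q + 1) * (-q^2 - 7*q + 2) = -q^5 - 5*q^4 + 17*q^3 + 2*q^2 - 9*q + 2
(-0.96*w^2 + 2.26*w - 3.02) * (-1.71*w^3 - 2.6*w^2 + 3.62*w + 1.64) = 1.6416*w^5 - 1.3686*w^4 - 4.187*w^3 + 14.4588*w^2 - 7.226*w - 4.9528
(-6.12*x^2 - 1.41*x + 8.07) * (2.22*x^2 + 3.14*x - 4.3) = -13.5864*x^4 - 22.347*x^3 + 39.804*x^2 + 31.4028*x - 34.701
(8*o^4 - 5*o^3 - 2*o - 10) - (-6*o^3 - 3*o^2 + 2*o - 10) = 8*o^4 + o^3 + 3*o^2 - 4*o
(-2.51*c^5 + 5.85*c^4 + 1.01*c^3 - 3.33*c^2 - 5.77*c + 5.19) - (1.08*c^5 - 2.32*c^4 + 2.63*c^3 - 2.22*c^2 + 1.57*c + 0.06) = -3.59*c^5 + 8.17*c^4 - 1.62*c^3 - 1.11*c^2 - 7.34*c + 5.13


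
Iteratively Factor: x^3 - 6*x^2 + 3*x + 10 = (x - 2)*(x^2 - 4*x - 5) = (x - 2)*(x + 1)*(x - 5)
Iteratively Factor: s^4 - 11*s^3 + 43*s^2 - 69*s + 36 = (s - 3)*(s^3 - 8*s^2 + 19*s - 12) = (s - 3)^2*(s^2 - 5*s + 4) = (s - 4)*(s - 3)^2*(s - 1)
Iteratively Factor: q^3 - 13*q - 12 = (q - 4)*(q^2 + 4*q + 3) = (q - 4)*(q + 3)*(q + 1)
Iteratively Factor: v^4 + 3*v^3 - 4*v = (v - 1)*(v^3 + 4*v^2 + 4*v) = (v - 1)*(v + 2)*(v^2 + 2*v) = (v - 1)*(v + 2)^2*(v)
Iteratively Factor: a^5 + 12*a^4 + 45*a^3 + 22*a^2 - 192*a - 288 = (a + 3)*(a^4 + 9*a^3 + 18*a^2 - 32*a - 96) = (a + 3)^2*(a^3 + 6*a^2 - 32) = (a - 2)*(a + 3)^2*(a^2 + 8*a + 16) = (a - 2)*(a + 3)^2*(a + 4)*(a + 4)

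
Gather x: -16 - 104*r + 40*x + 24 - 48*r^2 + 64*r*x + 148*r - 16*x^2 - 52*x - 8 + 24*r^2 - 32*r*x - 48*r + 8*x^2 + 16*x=-24*r^2 - 4*r - 8*x^2 + x*(32*r + 4)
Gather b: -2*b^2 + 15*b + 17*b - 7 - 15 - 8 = -2*b^2 + 32*b - 30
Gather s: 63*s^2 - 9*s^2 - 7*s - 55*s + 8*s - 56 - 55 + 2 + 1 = 54*s^2 - 54*s - 108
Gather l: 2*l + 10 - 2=2*l + 8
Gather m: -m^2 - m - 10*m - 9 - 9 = -m^2 - 11*m - 18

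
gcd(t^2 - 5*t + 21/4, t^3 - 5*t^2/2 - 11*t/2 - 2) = 1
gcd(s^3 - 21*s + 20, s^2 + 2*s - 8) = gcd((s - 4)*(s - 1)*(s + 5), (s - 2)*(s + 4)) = 1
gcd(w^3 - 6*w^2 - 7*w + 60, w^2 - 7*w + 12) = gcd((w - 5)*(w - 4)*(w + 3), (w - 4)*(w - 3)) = w - 4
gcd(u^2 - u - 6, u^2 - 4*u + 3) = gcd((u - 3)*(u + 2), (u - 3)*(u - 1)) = u - 3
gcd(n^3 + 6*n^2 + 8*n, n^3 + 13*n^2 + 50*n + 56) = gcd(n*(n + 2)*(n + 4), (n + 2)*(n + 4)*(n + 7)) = n^2 + 6*n + 8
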